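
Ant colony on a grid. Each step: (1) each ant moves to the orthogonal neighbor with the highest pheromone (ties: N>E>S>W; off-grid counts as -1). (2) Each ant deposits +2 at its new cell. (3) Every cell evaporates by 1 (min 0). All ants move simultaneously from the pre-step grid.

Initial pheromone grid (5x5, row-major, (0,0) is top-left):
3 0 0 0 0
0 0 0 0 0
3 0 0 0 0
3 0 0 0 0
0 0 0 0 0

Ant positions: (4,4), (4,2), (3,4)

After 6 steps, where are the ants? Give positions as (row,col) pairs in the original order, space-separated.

Step 1: ant0:(4,4)->N->(3,4) | ant1:(4,2)->N->(3,2) | ant2:(3,4)->N->(2,4)
  grid max=2 at (0,0)
Step 2: ant0:(3,4)->N->(2,4) | ant1:(3,2)->N->(2,2) | ant2:(2,4)->S->(3,4)
  grid max=2 at (2,4)
Step 3: ant0:(2,4)->S->(3,4) | ant1:(2,2)->N->(1,2) | ant2:(3,4)->N->(2,4)
  grid max=3 at (2,4)
Step 4: ant0:(3,4)->N->(2,4) | ant1:(1,2)->N->(0,2) | ant2:(2,4)->S->(3,4)
  grid max=4 at (2,4)
Step 5: ant0:(2,4)->S->(3,4) | ant1:(0,2)->E->(0,3) | ant2:(3,4)->N->(2,4)
  grid max=5 at (2,4)
Step 6: ant0:(3,4)->N->(2,4) | ant1:(0,3)->E->(0,4) | ant2:(2,4)->S->(3,4)
  grid max=6 at (2,4)

(2,4) (0,4) (3,4)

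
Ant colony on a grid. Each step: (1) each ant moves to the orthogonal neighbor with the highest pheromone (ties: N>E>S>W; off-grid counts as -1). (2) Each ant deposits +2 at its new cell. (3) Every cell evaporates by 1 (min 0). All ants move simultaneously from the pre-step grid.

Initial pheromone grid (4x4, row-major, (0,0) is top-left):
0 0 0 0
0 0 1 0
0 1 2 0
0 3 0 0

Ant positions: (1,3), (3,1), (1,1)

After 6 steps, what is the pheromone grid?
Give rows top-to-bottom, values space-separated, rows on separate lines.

After step 1: ants at (1,2),(2,1),(1,2)
  0 0 0 0
  0 0 4 0
  0 2 1 0
  0 2 0 0
After step 2: ants at (2,2),(3,1),(2,2)
  0 0 0 0
  0 0 3 0
  0 1 4 0
  0 3 0 0
After step 3: ants at (1,2),(2,1),(1,2)
  0 0 0 0
  0 0 6 0
  0 2 3 0
  0 2 0 0
After step 4: ants at (2,2),(2,2),(2,2)
  0 0 0 0
  0 0 5 0
  0 1 8 0
  0 1 0 0
After step 5: ants at (1,2),(1,2),(1,2)
  0 0 0 0
  0 0 10 0
  0 0 7 0
  0 0 0 0
After step 6: ants at (2,2),(2,2),(2,2)
  0 0 0 0
  0 0 9 0
  0 0 12 0
  0 0 0 0

0 0 0 0
0 0 9 0
0 0 12 0
0 0 0 0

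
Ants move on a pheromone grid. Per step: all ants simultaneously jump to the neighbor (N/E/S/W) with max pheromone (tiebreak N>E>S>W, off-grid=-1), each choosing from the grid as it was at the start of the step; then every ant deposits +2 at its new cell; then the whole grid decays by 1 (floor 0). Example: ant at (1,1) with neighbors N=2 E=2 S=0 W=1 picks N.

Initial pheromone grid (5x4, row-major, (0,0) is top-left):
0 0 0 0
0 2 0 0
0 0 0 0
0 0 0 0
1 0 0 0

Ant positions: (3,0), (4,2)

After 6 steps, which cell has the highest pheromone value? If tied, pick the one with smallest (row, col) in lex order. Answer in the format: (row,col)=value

Step 1: ant0:(3,0)->S->(4,0) | ant1:(4,2)->N->(3,2)
  grid max=2 at (4,0)
Step 2: ant0:(4,0)->N->(3,0) | ant1:(3,2)->N->(2,2)
  grid max=1 at (2,2)
Step 3: ant0:(3,0)->S->(4,0) | ant1:(2,2)->N->(1,2)
  grid max=2 at (4,0)
Step 4: ant0:(4,0)->N->(3,0) | ant1:(1,2)->N->(0,2)
  grid max=1 at (0,2)
Step 5: ant0:(3,0)->S->(4,0) | ant1:(0,2)->E->(0,3)
  grid max=2 at (4,0)
Step 6: ant0:(4,0)->N->(3,0) | ant1:(0,3)->S->(1,3)
  grid max=1 at (1,3)
Final grid:
  0 0 0 0
  0 0 0 1
  0 0 0 0
  1 0 0 0
  1 0 0 0
Max pheromone 1 at (1,3)

Answer: (1,3)=1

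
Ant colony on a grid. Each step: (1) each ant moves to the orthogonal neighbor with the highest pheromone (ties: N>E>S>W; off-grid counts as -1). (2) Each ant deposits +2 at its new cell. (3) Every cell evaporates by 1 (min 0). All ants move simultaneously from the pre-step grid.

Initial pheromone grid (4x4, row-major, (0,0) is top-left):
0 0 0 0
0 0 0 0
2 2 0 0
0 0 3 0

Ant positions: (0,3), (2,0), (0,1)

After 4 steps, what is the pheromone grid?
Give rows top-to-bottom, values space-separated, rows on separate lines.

After step 1: ants at (1,3),(2,1),(0,2)
  0 0 1 0
  0 0 0 1
  1 3 0 0
  0 0 2 0
After step 2: ants at (0,3),(2,0),(0,3)
  0 0 0 3
  0 0 0 0
  2 2 0 0
  0 0 1 0
After step 3: ants at (1,3),(2,1),(1,3)
  0 0 0 2
  0 0 0 3
  1 3 0 0
  0 0 0 0
After step 4: ants at (0,3),(2,0),(0,3)
  0 0 0 5
  0 0 0 2
  2 2 0 0
  0 0 0 0

0 0 0 5
0 0 0 2
2 2 0 0
0 0 0 0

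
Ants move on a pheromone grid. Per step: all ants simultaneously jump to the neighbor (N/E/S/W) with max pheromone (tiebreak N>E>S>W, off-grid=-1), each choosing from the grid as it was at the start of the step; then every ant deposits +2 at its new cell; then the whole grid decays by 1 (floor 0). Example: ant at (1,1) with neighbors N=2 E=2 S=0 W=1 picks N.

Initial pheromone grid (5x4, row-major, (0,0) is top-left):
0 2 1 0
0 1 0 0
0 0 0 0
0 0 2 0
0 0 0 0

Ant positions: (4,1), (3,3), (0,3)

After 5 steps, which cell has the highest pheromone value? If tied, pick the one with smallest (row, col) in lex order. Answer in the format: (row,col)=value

Answer: (3,2)=7

Derivation:
Step 1: ant0:(4,1)->N->(3,1) | ant1:(3,3)->W->(3,2) | ant2:(0,3)->W->(0,2)
  grid max=3 at (3,2)
Step 2: ant0:(3,1)->E->(3,2) | ant1:(3,2)->W->(3,1) | ant2:(0,2)->W->(0,1)
  grid max=4 at (3,2)
Step 3: ant0:(3,2)->W->(3,1) | ant1:(3,1)->E->(3,2) | ant2:(0,1)->E->(0,2)
  grid max=5 at (3,2)
Step 4: ant0:(3,1)->E->(3,2) | ant1:(3,2)->W->(3,1) | ant2:(0,2)->W->(0,1)
  grid max=6 at (3,2)
Step 5: ant0:(3,2)->W->(3,1) | ant1:(3,1)->E->(3,2) | ant2:(0,1)->E->(0,2)
  grid max=7 at (3,2)
Final grid:
  0 1 2 0
  0 0 0 0
  0 0 0 0
  0 5 7 0
  0 0 0 0
Max pheromone 7 at (3,2)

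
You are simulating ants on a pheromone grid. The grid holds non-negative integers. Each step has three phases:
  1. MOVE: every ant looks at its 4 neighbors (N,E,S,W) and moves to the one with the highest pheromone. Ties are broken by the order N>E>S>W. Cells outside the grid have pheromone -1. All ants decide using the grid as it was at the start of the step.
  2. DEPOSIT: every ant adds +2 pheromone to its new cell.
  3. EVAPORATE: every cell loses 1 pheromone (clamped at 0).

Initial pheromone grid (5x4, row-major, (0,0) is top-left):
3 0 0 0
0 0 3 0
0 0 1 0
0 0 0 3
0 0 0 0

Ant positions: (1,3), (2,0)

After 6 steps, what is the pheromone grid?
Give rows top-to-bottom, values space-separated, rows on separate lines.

After step 1: ants at (1,2),(1,0)
  2 0 0 0
  1 0 4 0
  0 0 0 0
  0 0 0 2
  0 0 0 0
After step 2: ants at (0,2),(0,0)
  3 0 1 0
  0 0 3 0
  0 0 0 0
  0 0 0 1
  0 0 0 0
After step 3: ants at (1,2),(0,1)
  2 1 0 0
  0 0 4 0
  0 0 0 0
  0 0 0 0
  0 0 0 0
After step 4: ants at (0,2),(0,0)
  3 0 1 0
  0 0 3 0
  0 0 0 0
  0 0 0 0
  0 0 0 0
After step 5: ants at (1,2),(0,1)
  2 1 0 0
  0 0 4 0
  0 0 0 0
  0 0 0 0
  0 0 0 0
After step 6: ants at (0,2),(0,0)
  3 0 1 0
  0 0 3 0
  0 0 0 0
  0 0 0 0
  0 0 0 0

3 0 1 0
0 0 3 0
0 0 0 0
0 0 0 0
0 0 0 0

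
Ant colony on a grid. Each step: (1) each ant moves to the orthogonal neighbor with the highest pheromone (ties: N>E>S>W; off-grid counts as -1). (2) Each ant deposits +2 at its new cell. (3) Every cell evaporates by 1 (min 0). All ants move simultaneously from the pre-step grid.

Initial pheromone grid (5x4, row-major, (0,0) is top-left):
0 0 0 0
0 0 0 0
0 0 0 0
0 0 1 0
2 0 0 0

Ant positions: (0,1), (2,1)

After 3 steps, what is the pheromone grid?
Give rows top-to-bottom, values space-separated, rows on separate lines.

After step 1: ants at (0,2),(1,1)
  0 0 1 0
  0 1 0 0
  0 0 0 0
  0 0 0 0
  1 0 0 0
After step 2: ants at (0,3),(0,1)
  0 1 0 1
  0 0 0 0
  0 0 0 0
  0 0 0 0
  0 0 0 0
After step 3: ants at (1,3),(0,2)
  0 0 1 0
  0 0 0 1
  0 0 0 0
  0 0 0 0
  0 0 0 0

0 0 1 0
0 0 0 1
0 0 0 0
0 0 0 0
0 0 0 0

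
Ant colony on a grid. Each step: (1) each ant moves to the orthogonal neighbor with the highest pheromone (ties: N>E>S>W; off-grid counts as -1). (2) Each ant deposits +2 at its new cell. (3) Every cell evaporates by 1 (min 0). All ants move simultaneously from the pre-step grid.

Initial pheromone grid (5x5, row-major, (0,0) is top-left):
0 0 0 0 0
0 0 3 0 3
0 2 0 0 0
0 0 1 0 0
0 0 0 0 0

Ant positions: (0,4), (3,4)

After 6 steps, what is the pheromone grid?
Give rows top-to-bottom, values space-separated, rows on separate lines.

After step 1: ants at (1,4),(2,4)
  0 0 0 0 0
  0 0 2 0 4
  0 1 0 0 1
  0 0 0 0 0
  0 0 0 0 0
After step 2: ants at (2,4),(1,4)
  0 0 0 0 0
  0 0 1 0 5
  0 0 0 0 2
  0 0 0 0 0
  0 0 0 0 0
After step 3: ants at (1,4),(2,4)
  0 0 0 0 0
  0 0 0 0 6
  0 0 0 0 3
  0 0 0 0 0
  0 0 0 0 0
After step 4: ants at (2,4),(1,4)
  0 0 0 0 0
  0 0 0 0 7
  0 0 0 0 4
  0 0 0 0 0
  0 0 0 0 0
After step 5: ants at (1,4),(2,4)
  0 0 0 0 0
  0 0 0 0 8
  0 0 0 0 5
  0 0 0 0 0
  0 0 0 0 0
After step 6: ants at (2,4),(1,4)
  0 0 0 0 0
  0 0 0 0 9
  0 0 0 0 6
  0 0 0 0 0
  0 0 0 0 0

0 0 0 0 0
0 0 0 0 9
0 0 0 0 6
0 0 0 0 0
0 0 0 0 0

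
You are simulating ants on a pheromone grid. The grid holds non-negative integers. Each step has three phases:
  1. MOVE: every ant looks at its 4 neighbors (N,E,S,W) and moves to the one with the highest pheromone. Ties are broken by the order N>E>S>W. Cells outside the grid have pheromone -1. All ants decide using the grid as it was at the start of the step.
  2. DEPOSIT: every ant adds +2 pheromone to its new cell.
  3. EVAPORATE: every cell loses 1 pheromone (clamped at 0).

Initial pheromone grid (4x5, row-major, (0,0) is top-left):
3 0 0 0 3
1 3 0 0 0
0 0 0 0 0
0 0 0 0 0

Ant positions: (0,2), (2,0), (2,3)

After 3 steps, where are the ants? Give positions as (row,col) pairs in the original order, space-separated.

Step 1: ant0:(0,2)->E->(0,3) | ant1:(2,0)->N->(1,0) | ant2:(2,3)->N->(1,3)
  grid max=2 at (0,0)
Step 2: ant0:(0,3)->E->(0,4) | ant1:(1,0)->N->(0,0) | ant2:(1,3)->N->(0,3)
  grid max=3 at (0,0)
Step 3: ant0:(0,4)->W->(0,3) | ant1:(0,0)->S->(1,0) | ant2:(0,3)->E->(0,4)
  grid max=4 at (0,4)

(0,3) (1,0) (0,4)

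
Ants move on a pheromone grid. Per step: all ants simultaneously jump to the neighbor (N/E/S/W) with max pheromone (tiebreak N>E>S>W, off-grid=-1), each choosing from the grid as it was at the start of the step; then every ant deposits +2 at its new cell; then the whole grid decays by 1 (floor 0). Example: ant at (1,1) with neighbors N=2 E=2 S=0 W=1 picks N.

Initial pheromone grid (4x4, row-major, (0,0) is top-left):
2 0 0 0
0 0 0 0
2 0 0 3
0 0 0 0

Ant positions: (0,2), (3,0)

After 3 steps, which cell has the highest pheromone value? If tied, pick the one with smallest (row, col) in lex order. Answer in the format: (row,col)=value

Answer: (2,0)=3

Derivation:
Step 1: ant0:(0,2)->E->(0,3) | ant1:(3,0)->N->(2,0)
  grid max=3 at (2,0)
Step 2: ant0:(0,3)->S->(1,3) | ant1:(2,0)->N->(1,0)
  grid max=2 at (2,0)
Step 3: ant0:(1,3)->S->(2,3) | ant1:(1,0)->S->(2,0)
  grid max=3 at (2,0)
Final grid:
  0 0 0 0
  0 0 0 0
  3 0 0 2
  0 0 0 0
Max pheromone 3 at (2,0)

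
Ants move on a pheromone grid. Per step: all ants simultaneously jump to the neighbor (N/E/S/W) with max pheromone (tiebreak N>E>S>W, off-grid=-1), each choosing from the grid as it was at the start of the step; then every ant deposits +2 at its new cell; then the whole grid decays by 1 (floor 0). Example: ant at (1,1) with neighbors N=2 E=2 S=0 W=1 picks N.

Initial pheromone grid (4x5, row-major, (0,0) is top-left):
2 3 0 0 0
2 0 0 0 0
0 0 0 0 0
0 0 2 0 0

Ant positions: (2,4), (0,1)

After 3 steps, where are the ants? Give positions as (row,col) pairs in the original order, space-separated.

Step 1: ant0:(2,4)->N->(1,4) | ant1:(0,1)->W->(0,0)
  grid max=3 at (0,0)
Step 2: ant0:(1,4)->N->(0,4) | ant1:(0,0)->E->(0,1)
  grid max=3 at (0,1)
Step 3: ant0:(0,4)->S->(1,4) | ant1:(0,1)->W->(0,0)
  grid max=3 at (0,0)

(1,4) (0,0)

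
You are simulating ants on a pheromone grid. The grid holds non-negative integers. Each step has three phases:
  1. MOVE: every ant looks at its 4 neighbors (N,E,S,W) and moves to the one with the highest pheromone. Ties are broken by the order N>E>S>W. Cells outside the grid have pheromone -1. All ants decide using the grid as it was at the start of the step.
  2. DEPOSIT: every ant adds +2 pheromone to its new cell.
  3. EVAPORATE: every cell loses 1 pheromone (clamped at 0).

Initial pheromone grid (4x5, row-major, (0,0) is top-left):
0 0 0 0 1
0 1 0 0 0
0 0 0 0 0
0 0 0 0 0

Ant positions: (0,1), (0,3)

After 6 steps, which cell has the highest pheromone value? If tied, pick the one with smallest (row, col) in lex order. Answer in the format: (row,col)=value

Step 1: ant0:(0,1)->S->(1,1) | ant1:(0,3)->E->(0,4)
  grid max=2 at (0,4)
Step 2: ant0:(1,1)->N->(0,1) | ant1:(0,4)->S->(1,4)
  grid max=1 at (0,1)
Step 3: ant0:(0,1)->S->(1,1) | ant1:(1,4)->N->(0,4)
  grid max=2 at (0,4)
Step 4: ant0:(1,1)->N->(0,1) | ant1:(0,4)->S->(1,4)
  grid max=1 at (0,1)
Step 5: ant0:(0,1)->S->(1,1) | ant1:(1,4)->N->(0,4)
  grid max=2 at (0,4)
Step 6: ant0:(1,1)->N->(0,1) | ant1:(0,4)->S->(1,4)
  grid max=1 at (0,1)
Final grid:
  0 1 0 0 1
  0 1 0 0 1
  0 0 0 0 0
  0 0 0 0 0
Max pheromone 1 at (0,1)

Answer: (0,1)=1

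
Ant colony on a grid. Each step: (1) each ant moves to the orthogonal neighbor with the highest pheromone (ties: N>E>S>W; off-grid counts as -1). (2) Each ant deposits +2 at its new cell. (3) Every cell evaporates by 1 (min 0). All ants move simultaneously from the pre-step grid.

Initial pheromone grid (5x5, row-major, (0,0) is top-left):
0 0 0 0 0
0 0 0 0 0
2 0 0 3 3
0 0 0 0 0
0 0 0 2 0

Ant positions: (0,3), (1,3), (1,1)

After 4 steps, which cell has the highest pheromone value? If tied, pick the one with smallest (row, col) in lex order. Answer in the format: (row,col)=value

Step 1: ant0:(0,3)->E->(0,4) | ant1:(1,3)->S->(2,3) | ant2:(1,1)->N->(0,1)
  grid max=4 at (2,3)
Step 2: ant0:(0,4)->S->(1,4) | ant1:(2,3)->E->(2,4) | ant2:(0,1)->E->(0,2)
  grid max=3 at (2,3)
Step 3: ant0:(1,4)->S->(2,4) | ant1:(2,4)->W->(2,3) | ant2:(0,2)->E->(0,3)
  grid max=4 at (2,3)
Step 4: ant0:(2,4)->W->(2,3) | ant1:(2,3)->E->(2,4) | ant2:(0,3)->E->(0,4)
  grid max=5 at (2,3)
Final grid:
  0 0 0 0 1
  0 0 0 0 0
  0 0 0 5 5
  0 0 0 0 0
  0 0 0 0 0
Max pheromone 5 at (2,3)

Answer: (2,3)=5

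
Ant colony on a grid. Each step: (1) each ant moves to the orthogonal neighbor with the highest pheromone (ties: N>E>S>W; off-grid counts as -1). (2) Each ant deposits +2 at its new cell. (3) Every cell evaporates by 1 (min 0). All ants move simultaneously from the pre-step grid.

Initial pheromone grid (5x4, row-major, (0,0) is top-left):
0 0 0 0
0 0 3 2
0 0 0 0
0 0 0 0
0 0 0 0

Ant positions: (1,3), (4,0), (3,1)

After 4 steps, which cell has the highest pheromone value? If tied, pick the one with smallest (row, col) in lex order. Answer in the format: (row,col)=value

Step 1: ant0:(1,3)->W->(1,2) | ant1:(4,0)->N->(3,0) | ant2:(3,1)->N->(2,1)
  grid max=4 at (1,2)
Step 2: ant0:(1,2)->E->(1,3) | ant1:(3,0)->N->(2,0) | ant2:(2,1)->N->(1,1)
  grid max=3 at (1,2)
Step 3: ant0:(1,3)->W->(1,2) | ant1:(2,0)->N->(1,0) | ant2:(1,1)->E->(1,2)
  grid max=6 at (1,2)
Step 4: ant0:(1,2)->E->(1,3) | ant1:(1,0)->N->(0,0) | ant2:(1,2)->E->(1,3)
  grid max=5 at (1,2)
Final grid:
  1 0 0 0
  0 0 5 4
  0 0 0 0
  0 0 0 0
  0 0 0 0
Max pheromone 5 at (1,2)

Answer: (1,2)=5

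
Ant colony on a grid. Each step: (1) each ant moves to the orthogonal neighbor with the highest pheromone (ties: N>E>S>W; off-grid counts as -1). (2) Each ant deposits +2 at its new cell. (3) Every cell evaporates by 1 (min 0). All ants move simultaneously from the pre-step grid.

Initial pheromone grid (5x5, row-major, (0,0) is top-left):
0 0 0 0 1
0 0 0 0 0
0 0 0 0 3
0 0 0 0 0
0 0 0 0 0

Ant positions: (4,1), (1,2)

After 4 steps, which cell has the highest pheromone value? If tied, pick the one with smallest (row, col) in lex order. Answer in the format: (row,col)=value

Answer: (0,1)=1

Derivation:
Step 1: ant0:(4,1)->N->(3,1) | ant1:(1,2)->N->(0,2)
  grid max=2 at (2,4)
Step 2: ant0:(3,1)->N->(2,1) | ant1:(0,2)->E->(0,3)
  grid max=1 at (0,3)
Step 3: ant0:(2,1)->N->(1,1) | ant1:(0,3)->E->(0,4)
  grid max=1 at (0,4)
Step 4: ant0:(1,1)->N->(0,1) | ant1:(0,4)->S->(1,4)
  grid max=1 at (0,1)
Final grid:
  0 1 0 0 0
  0 0 0 0 1
  0 0 0 0 0
  0 0 0 0 0
  0 0 0 0 0
Max pheromone 1 at (0,1)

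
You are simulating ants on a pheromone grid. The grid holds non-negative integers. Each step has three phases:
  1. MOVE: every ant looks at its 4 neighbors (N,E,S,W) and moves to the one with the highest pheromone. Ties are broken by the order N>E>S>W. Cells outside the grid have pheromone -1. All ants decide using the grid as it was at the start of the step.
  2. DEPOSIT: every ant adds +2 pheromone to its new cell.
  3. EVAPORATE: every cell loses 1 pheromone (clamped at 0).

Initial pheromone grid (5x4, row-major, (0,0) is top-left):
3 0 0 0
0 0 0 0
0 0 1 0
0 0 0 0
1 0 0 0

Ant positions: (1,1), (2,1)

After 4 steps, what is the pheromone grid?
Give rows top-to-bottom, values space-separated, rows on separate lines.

After step 1: ants at (0,1),(2,2)
  2 1 0 0
  0 0 0 0
  0 0 2 0
  0 0 0 0
  0 0 0 0
After step 2: ants at (0,0),(1,2)
  3 0 0 0
  0 0 1 0
  0 0 1 0
  0 0 0 0
  0 0 0 0
After step 3: ants at (0,1),(2,2)
  2 1 0 0
  0 0 0 0
  0 0 2 0
  0 0 0 0
  0 0 0 0
After step 4: ants at (0,0),(1,2)
  3 0 0 0
  0 0 1 0
  0 0 1 0
  0 0 0 0
  0 0 0 0

3 0 0 0
0 0 1 0
0 0 1 0
0 0 0 0
0 0 0 0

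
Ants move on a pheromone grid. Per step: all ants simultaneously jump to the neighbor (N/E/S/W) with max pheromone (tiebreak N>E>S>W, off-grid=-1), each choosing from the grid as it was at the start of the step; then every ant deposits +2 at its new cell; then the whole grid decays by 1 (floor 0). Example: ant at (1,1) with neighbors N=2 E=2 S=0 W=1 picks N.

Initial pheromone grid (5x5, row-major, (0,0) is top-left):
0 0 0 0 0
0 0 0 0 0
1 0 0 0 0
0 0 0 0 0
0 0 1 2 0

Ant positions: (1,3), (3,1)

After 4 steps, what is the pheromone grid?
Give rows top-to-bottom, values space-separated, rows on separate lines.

After step 1: ants at (0,3),(2,1)
  0 0 0 1 0
  0 0 0 0 0
  0 1 0 0 0
  0 0 0 0 0
  0 0 0 1 0
After step 2: ants at (0,4),(1,1)
  0 0 0 0 1
  0 1 0 0 0
  0 0 0 0 0
  0 0 0 0 0
  0 0 0 0 0
After step 3: ants at (1,4),(0,1)
  0 1 0 0 0
  0 0 0 0 1
  0 0 0 0 0
  0 0 0 0 0
  0 0 0 0 0
After step 4: ants at (0,4),(0,2)
  0 0 1 0 1
  0 0 0 0 0
  0 0 0 0 0
  0 0 0 0 0
  0 0 0 0 0

0 0 1 0 1
0 0 0 0 0
0 0 0 0 0
0 0 0 0 0
0 0 0 0 0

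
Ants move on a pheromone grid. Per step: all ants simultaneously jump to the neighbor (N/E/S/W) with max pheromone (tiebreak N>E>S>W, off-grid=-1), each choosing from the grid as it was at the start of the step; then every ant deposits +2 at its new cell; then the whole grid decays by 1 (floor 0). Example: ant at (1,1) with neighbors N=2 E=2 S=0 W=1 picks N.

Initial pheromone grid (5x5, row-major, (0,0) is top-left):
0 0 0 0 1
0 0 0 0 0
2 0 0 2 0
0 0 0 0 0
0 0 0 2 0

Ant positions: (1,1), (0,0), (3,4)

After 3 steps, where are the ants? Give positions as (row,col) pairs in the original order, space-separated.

Step 1: ant0:(1,1)->N->(0,1) | ant1:(0,0)->E->(0,1) | ant2:(3,4)->N->(2,4)
  grid max=3 at (0,1)
Step 2: ant0:(0,1)->E->(0,2) | ant1:(0,1)->E->(0,2) | ant2:(2,4)->W->(2,3)
  grid max=3 at (0,2)
Step 3: ant0:(0,2)->W->(0,1) | ant1:(0,2)->W->(0,1) | ant2:(2,3)->N->(1,3)
  grid max=5 at (0,1)

(0,1) (0,1) (1,3)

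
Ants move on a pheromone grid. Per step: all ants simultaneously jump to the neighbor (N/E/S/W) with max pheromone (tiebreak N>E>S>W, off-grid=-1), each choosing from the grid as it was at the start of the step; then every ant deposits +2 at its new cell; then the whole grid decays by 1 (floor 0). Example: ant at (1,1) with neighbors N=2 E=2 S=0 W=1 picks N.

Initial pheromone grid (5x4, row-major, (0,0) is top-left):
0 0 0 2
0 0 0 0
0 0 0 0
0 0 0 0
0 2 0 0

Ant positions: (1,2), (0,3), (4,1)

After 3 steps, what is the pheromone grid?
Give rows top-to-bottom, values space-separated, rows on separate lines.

After step 1: ants at (0,2),(1,3),(3,1)
  0 0 1 1
  0 0 0 1
  0 0 0 0
  0 1 0 0
  0 1 0 0
After step 2: ants at (0,3),(0,3),(4,1)
  0 0 0 4
  0 0 0 0
  0 0 0 0
  0 0 0 0
  0 2 0 0
After step 3: ants at (1,3),(1,3),(3,1)
  0 0 0 3
  0 0 0 3
  0 0 0 0
  0 1 0 0
  0 1 0 0

0 0 0 3
0 0 0 3
0 0 0 0
0 1 0 0
0 1 0 0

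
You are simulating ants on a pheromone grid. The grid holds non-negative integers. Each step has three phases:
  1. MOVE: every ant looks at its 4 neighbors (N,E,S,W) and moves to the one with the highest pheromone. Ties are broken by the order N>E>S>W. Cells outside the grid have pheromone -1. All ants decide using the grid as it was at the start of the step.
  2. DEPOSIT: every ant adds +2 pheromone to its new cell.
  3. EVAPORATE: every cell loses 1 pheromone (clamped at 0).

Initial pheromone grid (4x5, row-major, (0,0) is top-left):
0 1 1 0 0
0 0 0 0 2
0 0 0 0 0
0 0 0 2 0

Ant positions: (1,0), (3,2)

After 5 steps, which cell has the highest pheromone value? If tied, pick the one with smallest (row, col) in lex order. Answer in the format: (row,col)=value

Step 1: ant0:(1,0)->N->(0,0) | ant1:(3,2)->E->(3,3)
  grid max=3 at (3,3)
Step 2: ant0:(0,0)->E->(0,1) | ant1:(3,3)->N->(2,3)
  grid max=2 at (3,3)
Step 3: ant0:(0,1)->E->(0,2) | ant1:(2,3)->S->(3,3)
  grid max=3 at (3,3)
Step 4: ant0:(0,2)->E->(0,3) | ant1:(3,3)->N->(2,3)
  grid max=2 at (3,3)
Step 5: ant0:(0,3)->E->(0,4) | ant1:(2,3)->S->(3,3)
  grid max=3 at (3,3)
Final grid:
  0 0 0 0 1
  0 0 0 0 0
  0 0 0 0 0
  0 0 0 3 0
Max pheromone 3 at (3,3)

Answer: (3,3)=3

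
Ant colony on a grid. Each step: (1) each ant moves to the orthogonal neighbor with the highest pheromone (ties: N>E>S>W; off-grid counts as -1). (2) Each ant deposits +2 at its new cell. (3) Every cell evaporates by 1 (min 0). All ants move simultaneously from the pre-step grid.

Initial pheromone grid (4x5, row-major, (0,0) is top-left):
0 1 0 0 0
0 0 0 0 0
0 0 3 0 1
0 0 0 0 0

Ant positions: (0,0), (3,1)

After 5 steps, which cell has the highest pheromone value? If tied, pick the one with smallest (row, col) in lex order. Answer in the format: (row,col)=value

Answer: (0,1)=2

Derivation:
Step 1: ant0:(0,0)->E->(0,1) | ant1:(3,1)->N->(2,1)
  grid max=2 at (0,1)
Step 2: ant0:(0,1)->E->(0,2) | ant1:(2,1)->E->(2,2)
  grid max=3 at (2,2)
Step 3: ant0:(0,2)->W->(0,1) | ant1:(2,2)->N->(1,2)
  grid max=2 at (0,1)
Step 4: ant0:(0,1)->E->(0,2) | ant1:(1,2)->S->(2,2)
  grid max=3 at (2,2)
Step 5: ant0:(0,2)->W->(0,1) | ant1:(2,2)->N->(1,2)
  grid max=2 at (0,1)
Final grid:
  0 2 0 0 0
  0 0 1 0 0
  0 0 2 0 0
  0 0 0 0 0
Max pheromone 2 at (0,1)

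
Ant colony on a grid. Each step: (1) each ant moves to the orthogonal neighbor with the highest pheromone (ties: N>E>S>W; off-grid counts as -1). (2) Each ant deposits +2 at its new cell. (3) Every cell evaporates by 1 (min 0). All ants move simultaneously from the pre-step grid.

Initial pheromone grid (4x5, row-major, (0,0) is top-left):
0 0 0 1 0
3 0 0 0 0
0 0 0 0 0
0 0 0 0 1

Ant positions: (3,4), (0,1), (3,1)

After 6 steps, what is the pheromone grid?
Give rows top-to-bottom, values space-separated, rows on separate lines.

After step 1: ants at (2,4),(0,2),(2,1)
  0 0 1 0 0
  2 0 0 0 0
  0 1 0 0 1
  0 0 0 0 0
After step 2: ants at (1,4),(0,3),(1,1)
  0 0 0 1 0
  1 1 0 0 1
  0 0 0 0 0
  0 0 0 0 0
After step 3: ants at (0,4),(0,4),(1,0)
  0 0 0 0 3
  2 0 0 0 0
  0 0 0 0 0
  0 0 0 0 0
After step 4: ants at (1,4),(1,4),(0,0)
  1 0 0 0 2
  1 0 0 0 3
  0 0 0 0 0
  0 0 0 0 0
After step 5: ants at (0,4),(0,4),(1,0)
  0 0 0 0 5
  2 0 0 0 2
  0 0 0 0 0
  0 0 0 0 0
After step 6: ants at (1,4),(1,4),(0,0)
  1 0 0 0 4
  1 0 0 0 5
  0 0 0 0 0
  0 0 0 0 0

1 0 0 0 4
1 0 0 0 5
0 0 0 0 0
0 0 0 0 0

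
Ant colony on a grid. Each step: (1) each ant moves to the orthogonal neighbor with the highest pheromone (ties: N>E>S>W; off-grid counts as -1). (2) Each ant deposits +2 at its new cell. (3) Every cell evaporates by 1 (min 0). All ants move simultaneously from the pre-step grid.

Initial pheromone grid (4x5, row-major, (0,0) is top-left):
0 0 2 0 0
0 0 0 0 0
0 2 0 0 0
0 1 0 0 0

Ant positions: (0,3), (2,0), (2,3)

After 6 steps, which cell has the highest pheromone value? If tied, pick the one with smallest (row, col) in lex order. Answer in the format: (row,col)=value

Step 1: ant0:(0,3)->W->(0,2) | ant1:(2,0)->E->(2,1) | ant2:(2,3)->N->(1,3)
  grid max=3 at (0,2)
Step 2: ant0:(0,2)->E->(0,3) | ant1:(2,1)->N->(1,1) | ant2:(1,3)->N->(0,3)
  grid max=3 at (0,3)
Step 3: ant0:(0,3)->W->(0,2) | ant1:(1,1)->S->(2,1) | ant2:(0,3)->W->(0,2)
  grid max=5 at (0,2)
Step 4: ant0:(0,2)->E->(0,3) | ant1:(2,1)->N->(1,1) | ant2:(0,2)->E->(0,3)
  grid max=5 at (0,3)
Step 5: ant0:(0,3)->W->(0,2) | ant1:(1,1)->S->(2,1) | ant2:(0,3)->W->(0,2)
  grid max=7 at (0,2)
Step 6: ant0:(0,2)->E->(0,3) | ant1:(2,1)->N->(1,1) | ant2:(0,2)->E->(0,3)
  grid max=7 at (0,3)
Final grid:
  0 0 6 7 0
  0 1 0 0 0
  0 2 0 0 0
  0 0 0 0 0
Max pheromone 7 at (0,3)

Answer: (0,3)=7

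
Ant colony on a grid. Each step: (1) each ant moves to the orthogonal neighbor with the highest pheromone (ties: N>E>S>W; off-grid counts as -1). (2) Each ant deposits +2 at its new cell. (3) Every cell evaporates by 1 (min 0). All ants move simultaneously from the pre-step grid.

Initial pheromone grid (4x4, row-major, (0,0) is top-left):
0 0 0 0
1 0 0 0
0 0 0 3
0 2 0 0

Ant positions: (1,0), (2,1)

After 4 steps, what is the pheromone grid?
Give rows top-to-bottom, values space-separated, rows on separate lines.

After step 1: ants at (0,0),(3,1)
  1 0 0 0
  0 0 0 0
  0 0 0 2
  0 3 0 0
After step 2: ants at (0,1),(2,1)
  0 1 0 0
  0 0 0 0
  0 1 0 1
  0 2 0 0
After step 3: ants at (0,2),(3,1)
  0 0 1 0
  0 0 0 0
  0 0 0 0
  0 3 0 0
After step 4: ants at (0,3),(2,1)
  0 0 0 1
  0 0 0 0
  0 1 0 0
  0 2 0 0

0 0 0 1
0 0 0 0
0 1 0 0
0 2 0 0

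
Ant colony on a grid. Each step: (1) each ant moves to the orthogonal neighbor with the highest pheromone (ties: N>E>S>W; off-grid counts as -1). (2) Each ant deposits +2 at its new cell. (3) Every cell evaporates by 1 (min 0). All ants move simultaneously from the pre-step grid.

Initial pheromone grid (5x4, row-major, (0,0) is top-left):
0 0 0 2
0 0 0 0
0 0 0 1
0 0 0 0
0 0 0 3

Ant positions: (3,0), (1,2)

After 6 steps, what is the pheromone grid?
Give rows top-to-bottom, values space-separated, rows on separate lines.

After step 1: ants at (2,0),(0,2)
  0 0 1 1
  0 0 0 0
  1 0 0 0
  0 0 0 0
  0 0 0 2
After step 2: ants at (1,0),(0,3)
  0 0 0 2
  1 0 0 0
  0 0 0 0
  0 0 0 0
  0 0 0 1
After step 3: ants at (0,0),(1,3)
  1 0 0 1
  0 0 0 1
  0 0 0 0
  0 0 0 0
  0 0 0 0
After step 4: ants at (0,1),(0,3)
  0 1 0 2
  0 0 0 0
  0 0 0 0
  0 0 0 0
  0 0 0 0
After step 5: ants at (0,2),(1,3)
  0 0 1 1
  0 0 0 1
  0 0 0 0
  0 0 0 0
  0 0 0 0
After step 6: ants at (0,3),(0,3)
  0 0 0 4
  0 0 0 0
  0 0 0 0
  0 0 0 0
  0 0 0 0

0 0 0 4
0 0 0 0
0 0 0 0
0 0 0 0
0 0 0 0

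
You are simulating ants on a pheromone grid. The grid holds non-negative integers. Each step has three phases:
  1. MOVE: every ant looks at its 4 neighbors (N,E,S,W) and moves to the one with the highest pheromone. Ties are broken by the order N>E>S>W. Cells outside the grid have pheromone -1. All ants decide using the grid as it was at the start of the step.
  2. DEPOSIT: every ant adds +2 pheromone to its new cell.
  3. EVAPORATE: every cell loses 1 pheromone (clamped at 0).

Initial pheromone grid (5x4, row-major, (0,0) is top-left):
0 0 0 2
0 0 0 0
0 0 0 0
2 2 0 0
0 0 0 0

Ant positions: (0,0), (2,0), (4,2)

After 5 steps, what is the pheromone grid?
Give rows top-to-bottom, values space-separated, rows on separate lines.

After step 1: ants at (0,1),(3,0),(3,2)
  0 1 0 1
  0 0 0 0
  0 0 0 0
  3 1 1 0
  0 0 0 0
After step 2: ants at (0,2),(3,1),(3,1)
  0 0 1 0
  0 0 0 0
  0 0 0 0
  2 4 0 0
  0 0 0 0
After step 3: ants at (0,3),(3,0),(3,0)
  0 0 0 1
  0 0 0 0
  0 0 0 0
  5 3 0 0
  0 0 0 0
After step 4: ants at (1,3),(3,1),(3,1)
  0 0 0 0
  0 0 0 1
  0 0 0 0
  4 6 0 0
  0 0 0 0
After step 5: ants at (0,3),(3,0),(3,0)
  0 0 0 1
  0 0 0 0
  0 0 0 0
  7 5 0 0
  0 0 0 0

0 0 0 1
0 0 0 0
0 0 0 0
7 5 0 0
0 0 0 0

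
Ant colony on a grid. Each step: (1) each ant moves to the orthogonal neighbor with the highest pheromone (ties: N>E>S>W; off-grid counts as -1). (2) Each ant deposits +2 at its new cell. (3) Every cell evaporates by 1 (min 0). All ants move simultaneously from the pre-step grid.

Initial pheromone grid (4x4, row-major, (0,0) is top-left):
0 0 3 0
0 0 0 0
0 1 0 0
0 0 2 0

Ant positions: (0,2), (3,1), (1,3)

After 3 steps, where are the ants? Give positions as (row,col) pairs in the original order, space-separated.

Step 1: ant0:(0,2)->E->(0,3) | ant1:(3,1)->E->(3,2) | ant2:(1,3)->N->(0,3)
  grid max=3 at (0,3)
Step 2: ant0:(0,3)->W->(0,2) | ant1:(3,2)->N->(2,2) | ant2:(0,3)->W->(0,2)
  grid max=5 at (0,2)
Step 3: ant0:(0,2)->E->(0,3) | ant1:(2,2)->S->(3,2) | ant2:(0,2)->E->(0,3)
  grid max=5 at (0,3)

(0,3) (3,2) (0,3)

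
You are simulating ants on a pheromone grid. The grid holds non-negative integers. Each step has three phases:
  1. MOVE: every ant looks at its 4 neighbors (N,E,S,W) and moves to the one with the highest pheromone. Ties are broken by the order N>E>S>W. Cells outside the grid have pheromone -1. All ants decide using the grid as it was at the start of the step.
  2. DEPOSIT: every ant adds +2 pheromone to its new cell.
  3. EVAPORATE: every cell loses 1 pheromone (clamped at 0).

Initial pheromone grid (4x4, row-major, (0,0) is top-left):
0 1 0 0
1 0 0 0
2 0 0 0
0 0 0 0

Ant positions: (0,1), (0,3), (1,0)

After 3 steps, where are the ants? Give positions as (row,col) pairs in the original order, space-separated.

Step 1: ant0:(0,1)->E->(0,2) | ant1:(0,3)->S->(1,3) | ant2:(1,0)->S->(2,0)
  grid max=3 at (2,0)
Step 2: ant0:(0,2)->E->(0,3) | ant1:(1,3)->N->(0,3) | ant2:(2,0)->N->(1,0)
  grid max=3 at (0,3)
Step 3: ant0:(0,3)->S->(1,3) | ant1:(0,3)->S->(1,3) | ant2:(1,0)->S->(2,0)
  grid max=3 at (1,3)

(1,3) (1,3) (2,0)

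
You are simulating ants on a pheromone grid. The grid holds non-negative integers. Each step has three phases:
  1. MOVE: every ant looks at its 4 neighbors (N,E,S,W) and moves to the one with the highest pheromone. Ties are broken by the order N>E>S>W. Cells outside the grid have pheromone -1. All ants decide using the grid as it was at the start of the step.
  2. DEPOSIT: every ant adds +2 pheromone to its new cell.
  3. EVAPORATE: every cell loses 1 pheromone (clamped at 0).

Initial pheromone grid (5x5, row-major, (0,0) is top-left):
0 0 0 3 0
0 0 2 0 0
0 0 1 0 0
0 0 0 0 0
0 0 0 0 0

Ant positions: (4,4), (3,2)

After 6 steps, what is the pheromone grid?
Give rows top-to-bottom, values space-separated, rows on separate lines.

After step 1: ants at (3,4),(2,2)
  0 0 0 2 0
  0 0 1 0 0
  0 0 2 0 0
  0 0 0 0 1
  0 0 0 0 0
After step 2: ants at (2,4),(1,2)
  0 0 0 1 0
  0 0 2 0 0
  0 0 1 0 1
  0 0 0 0 0
  0 0 0 0 0
After step 3: ants at (1,4),(2,2)
  0 0 0 0 0
  0 0 1 0 1
  0 0 2 0 0
  0 0 0 0 0
  0 0 0 0 0
After step 4: ants at (0,4),(1,2)
  0 0 0 0 1
  0 0 2 0 0
  0 0 1 0 0
  0 0 0 0 0
  0 0 0 0 0
After step 5: ants at (1,4),(2,2)
  0 0 0 0 0
  0 0 1 0 1
  0 0 2 0 0
  0 0 0 0 0
  0 0 0 0 0
After step 6: ants at (0,4),(1,2)
  0 0 0 0 1
  0 0 2 0 0
  0 0 1 0 0
  0 0 0 0 0
  0 0 0 0 0

0 0 0 0 1
0 0 2 0 0
0 0 1 0 0
0 0 0 0 0
0 0 0 0 0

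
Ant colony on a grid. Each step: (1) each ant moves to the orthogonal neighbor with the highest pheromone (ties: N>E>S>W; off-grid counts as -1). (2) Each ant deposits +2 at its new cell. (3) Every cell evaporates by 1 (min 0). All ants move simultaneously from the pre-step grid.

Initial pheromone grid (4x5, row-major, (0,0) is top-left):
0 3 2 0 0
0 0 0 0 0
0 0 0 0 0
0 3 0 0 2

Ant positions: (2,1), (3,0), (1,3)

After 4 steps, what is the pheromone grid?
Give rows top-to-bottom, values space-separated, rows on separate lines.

After step 1: ants at (3,1),(3,1),(0,3)
  0 2 1 1 0
  0 0 0 0 0
  0 0 0 0 0
  0 6 0 0 1
After step 2: ants at (2,1),(2,1),(0,2)
  0 1 2 0 0
  0 0 0 0 0
  0 3 0 0 0
  0 5 0 0 0
After step 3: ants at (3,1),(3,1),(0,1)
  0 2 1 0 0
  0 0 0 0 0
  0 2 0 0 0
  0 8 0 0 0
After step 4: ants at (2,1),(2,1),(0,2)
  0 1 2 0 0
  0 0 0 0 0
  0 5 0 0 0
  0 7 0 0 0

0 1 2 0 0
0 0 0 0 0
0 5 0 0 0
0 7 0 0 0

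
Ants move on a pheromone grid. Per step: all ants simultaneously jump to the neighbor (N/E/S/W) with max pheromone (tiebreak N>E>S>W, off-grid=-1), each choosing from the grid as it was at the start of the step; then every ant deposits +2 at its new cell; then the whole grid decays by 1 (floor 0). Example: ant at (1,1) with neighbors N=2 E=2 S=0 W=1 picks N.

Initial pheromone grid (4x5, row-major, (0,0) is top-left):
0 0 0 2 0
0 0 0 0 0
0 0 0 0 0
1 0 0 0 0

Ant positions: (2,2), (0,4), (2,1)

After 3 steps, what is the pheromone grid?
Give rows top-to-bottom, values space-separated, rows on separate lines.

After step 1: ants at (1,2),(0,3),(1,1)
  0 0 0 3 0
  0 1 1 0 0
  0 0 0 0 0
  0 0 0 0 0
After step 2: ants at (1,1),(0,4),(1,2)
  0 0 0 2 1
  0 2 2 0 0
  0 0 0 0 0
  0 0 0 0 0
After step 3: ants at (1,2),(0,3),(1,1)
  0 0 0 3 0
  0 3 3 0 0
  0 0 0 0 0
  0 0 0 0 0

0 0 0 3 0
0 3 3 0 0
0 0 0 0 0
0 0 0 0 0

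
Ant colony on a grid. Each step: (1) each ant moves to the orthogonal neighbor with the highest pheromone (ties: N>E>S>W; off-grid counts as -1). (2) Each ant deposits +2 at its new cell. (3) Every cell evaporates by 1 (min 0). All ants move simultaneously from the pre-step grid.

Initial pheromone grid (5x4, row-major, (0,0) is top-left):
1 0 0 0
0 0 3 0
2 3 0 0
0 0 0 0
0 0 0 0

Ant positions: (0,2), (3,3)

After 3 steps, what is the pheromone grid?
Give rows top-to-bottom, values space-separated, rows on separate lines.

After step 1: ants at (1,2),(2,3)
  0 0 0 0
  0 0 4 0
  1 2 0 1
  0 0 0 0
  0 0 0 0
After step 2: ants at (0,2),(1,3)
  0 0 1 0
  0 0 3 1
  0 1 0 0
  0 0 0 0
  0 0 0 0
After step 3: ants at (1,2),(1,2)
  0 0 0 0
  0 0 6 0
  0 0 0 0
  0 0 0 0
  0 0 0 0

0 0 0 0
0 0 6 0
0 0 0 0
0 0 0 0
0 0 0 0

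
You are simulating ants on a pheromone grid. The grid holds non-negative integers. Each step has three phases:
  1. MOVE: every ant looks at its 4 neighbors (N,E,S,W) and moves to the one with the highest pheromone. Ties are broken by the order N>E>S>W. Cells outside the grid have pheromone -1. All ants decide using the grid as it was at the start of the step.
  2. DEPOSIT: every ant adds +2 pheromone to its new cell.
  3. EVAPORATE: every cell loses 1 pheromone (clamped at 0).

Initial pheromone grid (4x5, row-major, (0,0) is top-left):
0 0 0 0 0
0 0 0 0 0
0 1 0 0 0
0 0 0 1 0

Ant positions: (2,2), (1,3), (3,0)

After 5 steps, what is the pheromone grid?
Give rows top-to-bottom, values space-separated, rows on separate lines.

After step 1: ants at (2,1),(0,3),(2,0)
  0 0 0 1 0
  0 0 0 0 0
  1 2 0 0 0
  0 0 0 0 0
After step 2: ants at (2,0),(0,4),(2,1)
  0 0 0 0 1
  0 0 0 0 0
  2 3 0 0 0
  0 0 0 0 0
After step 3: ants at (2,1),(1,4),(2,0)
  0 0 0 0 0
  0 0 0 0 1
  3 4 0 0 0
  0 0 0 0 0
After step 4: ants at (2,0),(0,4),(2,1)
  0 0 0 0 1
  0 0 0 0 0
  4 5 0 0 0
  0 0 0 0 0
After step 5: ants at (2,1),(1,4),(2,0)
  0 0 0 0 0
  0 0 0 0 1
  5 6 0 0 0
  0 0 0 0 0

0 0 0 0 0
0 0 0 0 1
5 6 0 0 0
0 0 0 0 0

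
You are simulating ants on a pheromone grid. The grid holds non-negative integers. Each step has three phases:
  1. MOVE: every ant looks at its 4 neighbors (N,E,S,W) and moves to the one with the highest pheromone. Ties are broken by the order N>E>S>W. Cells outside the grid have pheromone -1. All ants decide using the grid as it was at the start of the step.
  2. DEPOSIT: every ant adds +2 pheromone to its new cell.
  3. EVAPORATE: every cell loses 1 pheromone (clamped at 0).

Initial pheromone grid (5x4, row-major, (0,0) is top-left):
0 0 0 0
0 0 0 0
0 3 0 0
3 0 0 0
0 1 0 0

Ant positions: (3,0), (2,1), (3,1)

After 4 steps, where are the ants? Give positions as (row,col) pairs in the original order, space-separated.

Step 1: ant0:(3,0)->N->(2,0) | ant1:(2,1)->N->(1,1) | ant2:(3,1)->N->(2,1)
  grid max=4 at (2,1)
Step 2: ant0:(2,0)->E->(2,1) | ant1:(1,1)->S->(2,1) | ant2:(2,1)->N->(1,1)
  grid max=7 at (2,1)
Step 3: ant0:(2,1)->N->(1,1) | ant1:(2,1)->N->(1,1) | ant2:(1,1)->S->(2,1)
  grid max=8 at (2,1)
Step 4: ant0:(1,1)->S->(2,1) | ant1:(1,1)->S->(2,1) | ant2:(2,1)->N->(1,1)
  grid max=11 at (2,1)

(2,1) (2,1) (1,1)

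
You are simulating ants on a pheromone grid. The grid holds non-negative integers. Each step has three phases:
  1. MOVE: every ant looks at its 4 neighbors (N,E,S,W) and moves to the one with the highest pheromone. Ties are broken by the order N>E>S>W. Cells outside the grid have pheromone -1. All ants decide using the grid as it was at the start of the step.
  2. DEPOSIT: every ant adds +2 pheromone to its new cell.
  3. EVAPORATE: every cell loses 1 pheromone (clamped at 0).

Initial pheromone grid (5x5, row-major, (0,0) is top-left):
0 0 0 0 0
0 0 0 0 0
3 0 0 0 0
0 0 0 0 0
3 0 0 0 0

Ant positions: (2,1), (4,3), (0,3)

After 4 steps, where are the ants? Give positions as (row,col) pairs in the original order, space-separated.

Step 1: ant0:(2,1)->W->(2,0) | ant1:(4,3)->N->(3,3) | ant2:(0,3)->E->(0,4)
  grid max=4 at (2,0)
Step 2: ant0:(2,0)->N->(1,0) | ant1:(3,3)->N->(2,3) | ant2:(0,4)->S->(1,4)
  grid max=3 at (2,0)
Step 3: ant0:(1,0)->S->(2,0) | ant1:(2,3)->N->(1,3) | ant2:(1,4)->N->(0,4)
  grid max=4 at (2,0)
Step 4: ant0:(2,0)->N->(1,0) | ant1:(1,3)->N->(0,3) | ant2:(0,4)->S->(1,4)
  grid max=3 at (2,0)

(1,0) (0,3) (1,4)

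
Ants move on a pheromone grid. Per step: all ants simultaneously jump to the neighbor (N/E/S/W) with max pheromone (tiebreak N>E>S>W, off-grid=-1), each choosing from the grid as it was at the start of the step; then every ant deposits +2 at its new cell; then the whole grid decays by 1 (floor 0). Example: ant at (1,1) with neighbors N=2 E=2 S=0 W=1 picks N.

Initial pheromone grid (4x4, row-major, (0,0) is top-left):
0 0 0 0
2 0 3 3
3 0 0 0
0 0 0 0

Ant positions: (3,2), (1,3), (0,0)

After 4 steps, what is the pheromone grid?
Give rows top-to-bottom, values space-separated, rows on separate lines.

After step 1: ants at (2,2),(1,2),(1,0)
  0 0 0 0
  3 0 4 2
  2 0 1 0
  0 0 0 0
After step 2: ants at (1,2),(1,3),(2,0)
  0 0 0 0
  2 0 5 3
  3 0 0 0
  0 0 0 0
After step 3: ants at (1,3),(1,2),(1,0)
  0 0 0 0
  3 0 6 4
  2 0 0 0
  0 0 0 0
After step 4: ants at (1,2),(1,3),(2,0)
  0 0 0 0
  2 0 7 5
  3 0 0 0
  0 0 0 0

0 0 0 0
2 0 7 5
3 0 0 0
0 0 0 0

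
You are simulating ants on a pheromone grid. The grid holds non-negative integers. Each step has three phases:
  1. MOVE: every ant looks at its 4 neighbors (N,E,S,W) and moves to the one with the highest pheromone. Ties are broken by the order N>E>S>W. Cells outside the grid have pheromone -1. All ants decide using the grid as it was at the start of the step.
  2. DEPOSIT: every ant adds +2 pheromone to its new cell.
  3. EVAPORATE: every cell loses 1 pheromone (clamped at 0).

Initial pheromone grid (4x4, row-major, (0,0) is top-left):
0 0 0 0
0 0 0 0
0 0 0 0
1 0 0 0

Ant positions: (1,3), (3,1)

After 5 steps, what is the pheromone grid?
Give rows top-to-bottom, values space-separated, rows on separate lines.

After step 1: ants at (0,3),(3,0)
  0 0 0 1
  0 0 0 0
  0 0 0 0
  2 0 0 0
After step 2: ants at (1,3),(2,0)
  0 0 0 0
  0 0 0 1
  1 0 0 0
  1 0 0 0
After step 3: ants at (0,3),(3,0)
  0 0 0 1
  0 0 0 0
  0 0 0 0
  2 0 0 0
After step 4: ants at (1,3),(2,0)
  0 0 0 0
  0 0 0 1
  1 0 0 0
  1 0 0 0
After step 5: ants at (0,3),(3,0)
  0 0 0 1
  0 0 0 0
  0 0 0 0
  2 0 0 0

0 0 0 1
0 0 0 0
0 0 0 0
2 0 0 0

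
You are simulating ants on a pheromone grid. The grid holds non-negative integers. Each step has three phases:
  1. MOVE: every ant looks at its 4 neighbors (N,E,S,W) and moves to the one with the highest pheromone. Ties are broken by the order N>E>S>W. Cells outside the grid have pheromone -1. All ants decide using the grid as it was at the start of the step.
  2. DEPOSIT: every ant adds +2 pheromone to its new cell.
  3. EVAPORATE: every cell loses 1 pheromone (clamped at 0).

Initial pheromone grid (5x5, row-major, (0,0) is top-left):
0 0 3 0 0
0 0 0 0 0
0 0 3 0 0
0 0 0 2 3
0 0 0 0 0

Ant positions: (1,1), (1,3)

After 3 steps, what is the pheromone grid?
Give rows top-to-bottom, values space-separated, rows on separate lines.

After step 1: ants at (0,1),(0,3)
  0 1 2 1 0
  0 0 0 0 0
  0 0 2 0 0
  0 0 0 1 2
  0 0 0 0 0
After step 2: ants at (0,2),(0,2)
  0 0 5 0 0
  0 0 0 0 0
  0 0 1 0 0
  0 0 0 0 1
  0 0 0 0 0
After step 3: ants at (0,3),(0,3)
  0 0 4 3 0
  0 0 0 0 0
  0 0 0 0 0
  0 0 0 0 0
  0 0 0 0 0

0 0 4 3 0
0 0 0 0 0
0 0 0 0 0
0 0 0 0 0
0 0 0 0 0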